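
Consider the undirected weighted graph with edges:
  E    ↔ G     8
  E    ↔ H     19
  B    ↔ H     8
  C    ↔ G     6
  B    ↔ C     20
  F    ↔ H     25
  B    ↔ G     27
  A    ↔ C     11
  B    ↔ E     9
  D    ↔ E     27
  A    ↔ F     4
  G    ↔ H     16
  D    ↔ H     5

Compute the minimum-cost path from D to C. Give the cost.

Comparing a few candidate routes:
D-H-G-C: 5 + 16 + 6 = 27
D-H-E-G-C: 5 + 19 + 8 + 6 = 38
D-H-B-E-G-C: 5 + 8 + 9 + 8 + 6 = 36
D-H-B-C: 5 + 8 + 20 = 33
Shortest: 27.

27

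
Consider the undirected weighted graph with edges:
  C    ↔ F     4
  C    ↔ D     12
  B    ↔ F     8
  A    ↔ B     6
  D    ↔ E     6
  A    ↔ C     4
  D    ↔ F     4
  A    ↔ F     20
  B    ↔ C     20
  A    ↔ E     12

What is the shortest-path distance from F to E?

10

Some routes from F to E:
F → D → C → A → E: 4 + 12 + 4 + 12 = 32
F → D → E: 4 + 6 = 10
F → C → A → E: 4 + 4 + 12 = 20
F → C → D → E: 4 + 12 + 6 = 22
F → B → A → E: 8 + 6 + 12 = 26
The minimum is 10.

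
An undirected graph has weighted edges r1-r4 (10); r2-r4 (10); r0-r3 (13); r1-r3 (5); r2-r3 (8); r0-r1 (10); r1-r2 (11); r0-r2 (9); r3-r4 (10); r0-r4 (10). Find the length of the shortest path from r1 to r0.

10

A few of the r1→r0 routes:
r1 -> r4 -> r0: 10 + 10 = 20
r1 -> r3 -> r2 -> r0: 5 + 8 + 9 = 22
r1 -> r3 -> r0: 5 + 13 = 18
r1 -> r0: 10
r1 -> r2 -> r0: 11 + 9 = 20
r1 -> r3 -> r4 -> r0: 5 + 10 + 10 = 25
The minimum is 10.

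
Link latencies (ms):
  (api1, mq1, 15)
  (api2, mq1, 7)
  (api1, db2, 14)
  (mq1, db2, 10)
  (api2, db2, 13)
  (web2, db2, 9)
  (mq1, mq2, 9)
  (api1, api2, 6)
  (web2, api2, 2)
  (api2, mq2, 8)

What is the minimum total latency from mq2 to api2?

8

Checking several routes:
mq2 → mq1 → api2: 9 + 7 = 16
mq2 → mq1 → db2 → web2 → api2: 9 + 10 + 9 + 2 = 30
mq2 → api2: 8
mq2 → mq1 → api1 → api2: 9 + 15 + 6 = 30
Shortest: 8 ms.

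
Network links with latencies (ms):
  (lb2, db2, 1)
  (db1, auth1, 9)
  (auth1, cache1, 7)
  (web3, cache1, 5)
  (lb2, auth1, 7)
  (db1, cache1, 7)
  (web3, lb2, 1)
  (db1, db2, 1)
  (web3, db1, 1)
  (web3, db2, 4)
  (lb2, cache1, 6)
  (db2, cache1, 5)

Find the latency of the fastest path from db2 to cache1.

5

Checking several routes:
db2 -> db1 -> web3 -> cache1: 1 + 1 + 5 = 7
db2 -> cache1: 5
db2 -> lb2 -> web3 -> cache1: 1 + 1 + 5 = 7
The minimum is 5 ms.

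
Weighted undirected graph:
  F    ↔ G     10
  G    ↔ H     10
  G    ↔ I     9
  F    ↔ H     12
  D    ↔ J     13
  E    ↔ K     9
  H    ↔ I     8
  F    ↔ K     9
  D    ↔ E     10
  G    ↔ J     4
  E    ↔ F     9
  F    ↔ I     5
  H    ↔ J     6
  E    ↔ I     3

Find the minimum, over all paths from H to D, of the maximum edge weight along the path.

Comparing a few candidate routes:
H→I→G→F→E→D: max(8, 9, 10, 9, 10) = 10
H→I→F→K→E→D: max(8, 5, 9, 9, 10) = 10
H→I→G→F→K→E→D: max(8, 9, 10, 9, 9, 10) = 10
The minimum achievable maximum is 10.

10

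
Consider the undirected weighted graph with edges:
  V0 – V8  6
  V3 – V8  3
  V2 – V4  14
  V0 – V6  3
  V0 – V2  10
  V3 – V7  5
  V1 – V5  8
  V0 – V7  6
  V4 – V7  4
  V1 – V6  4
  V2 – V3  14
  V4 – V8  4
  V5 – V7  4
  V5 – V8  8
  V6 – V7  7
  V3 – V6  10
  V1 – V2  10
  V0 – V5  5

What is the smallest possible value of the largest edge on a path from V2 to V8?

A few of the V2→V8 routes:
V2→V1→V6→V0→V5→V7→V4→V8: max(10, 4, 3, 5, 4, 4, 4) = 10
V2→V1→V6→V0→V7→V3→V8: max(10, 4, 3, 6, 5, 3) = 10
V2→V1→V6→V0→V5→V7→V3→V8: max(10, 4, 3, 5, 4, 5, 3) = 10
V2→V1→V6→V0→V5→V8: max(10, 4, 3, 5, 8) = 10
The minimum achievable maximum is 10.

10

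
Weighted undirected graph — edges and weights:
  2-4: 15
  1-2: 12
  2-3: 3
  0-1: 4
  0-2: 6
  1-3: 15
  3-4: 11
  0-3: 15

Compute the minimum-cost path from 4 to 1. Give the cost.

Comparing a few candidate routes:
4 → 3 → 0 → 1: 11 + 15 + 4 = 30
4 → 3 → 1: 11 + 15 = 26
4 → 2 → 1: 15 + 12 = 27
4 → 3 → 2 → 0 → 1: 11 + 3 + 6 + 4 = 24
4 → 2 → 0 → 1: 15 + 6 + 4 = 25
4 → 3 → 2 → 1: 11 + 3 + 12 = 26
Shortest: 24.

24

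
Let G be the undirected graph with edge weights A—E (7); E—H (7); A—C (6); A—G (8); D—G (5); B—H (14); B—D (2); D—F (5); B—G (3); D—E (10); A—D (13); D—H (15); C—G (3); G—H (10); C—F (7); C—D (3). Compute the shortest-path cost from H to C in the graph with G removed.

18

Some routes from H to C avoiding G:
H-E-D-C: 7 + 10 + 3 = 20
H-E-A-C: 7 + 7 + 6 = 20
H-B-D-C: 14 + 2 + 3 = 19
H-D-C: 15 + 3 = 18
H-D-F-C: 15 + 5 + 7 = 27
Best route has total 18.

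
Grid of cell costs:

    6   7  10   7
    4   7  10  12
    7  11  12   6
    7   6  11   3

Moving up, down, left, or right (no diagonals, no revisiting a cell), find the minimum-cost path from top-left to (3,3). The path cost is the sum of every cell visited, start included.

44

Take [0,0] -> [1,0] -> [2,0] -> [3,0] -> [3,1] -> [3,2] -> [3,3] for a total of 6 + 4 + 7 + 7 + 6 + 11 + 3 = 44.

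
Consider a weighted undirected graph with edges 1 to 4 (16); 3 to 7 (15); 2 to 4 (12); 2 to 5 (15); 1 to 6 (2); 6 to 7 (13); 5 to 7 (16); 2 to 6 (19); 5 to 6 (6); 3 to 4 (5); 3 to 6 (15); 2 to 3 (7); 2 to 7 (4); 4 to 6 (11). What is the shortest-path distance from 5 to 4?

A few of the 5→4 routes:
5 - 6 - 1 - 4: 6 + 2 + 16 = 24
5 - 2 - 4: 15 + 12 = 27
5 - 6 - 4: 6 + 11 = 17
5 - 6 - 3 - 4: 6 + 15 + 5 = 26
Shortest: 17.

17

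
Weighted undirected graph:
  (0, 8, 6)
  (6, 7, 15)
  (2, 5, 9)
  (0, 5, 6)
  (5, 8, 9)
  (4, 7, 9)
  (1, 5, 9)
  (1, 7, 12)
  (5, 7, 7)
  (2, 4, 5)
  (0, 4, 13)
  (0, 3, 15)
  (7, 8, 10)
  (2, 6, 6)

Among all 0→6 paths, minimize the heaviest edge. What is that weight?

Comparing a few candidate routes:
0 → 8 → 5 → 7 → 4 → 2 → 6: max(6, 9, 7, 9, 5, 6) = 9
0 → 8 → 5 → 2 → 6: max(6, 9, 9, 6) = 9
0 → 8 → 7 → 4 → 2 → 6: max(6, 10, 9, 5, 6) = 10
0 → 8 → 7 → 5 → 2 → 6: max(6, 10, 7, 9, 6) = 10
0 → 5 → 2 → 6: max(6, 9, 6) = 9
0 → 5 → 7 → 4 → 2 → 6: max(6, 7, 9, 5, 6) = 9
The minimum achievable maximum is 9.

9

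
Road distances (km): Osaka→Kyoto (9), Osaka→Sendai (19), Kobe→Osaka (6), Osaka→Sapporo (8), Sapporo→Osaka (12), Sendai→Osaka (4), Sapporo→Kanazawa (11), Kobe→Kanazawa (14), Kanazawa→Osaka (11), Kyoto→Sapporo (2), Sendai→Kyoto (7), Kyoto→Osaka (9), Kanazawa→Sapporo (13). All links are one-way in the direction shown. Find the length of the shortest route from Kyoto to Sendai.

Candidate routes:
Kyoto-Osaka-Sendai: 9 + 19 = 28
Kyoto-Sapporo-Osaka-Sendai: 2 + 12 + 19 = 33
Kyoto-Sapporo-Kanazawa-Osaka-Sendai: 2 + 11 + 11 + 19 = 43
The minimum is 28 km.

28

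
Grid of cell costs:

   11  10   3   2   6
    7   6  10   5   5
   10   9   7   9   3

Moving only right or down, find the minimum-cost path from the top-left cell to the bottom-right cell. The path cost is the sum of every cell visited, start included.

Take (0,0) -> (0,1) -> (0,2) -> (0,3) -> (1,3) -> (1,4) -> (2,4) for a total of 11 + 10 + 3 + 2 + 5 + 5 + 3 = 39.

39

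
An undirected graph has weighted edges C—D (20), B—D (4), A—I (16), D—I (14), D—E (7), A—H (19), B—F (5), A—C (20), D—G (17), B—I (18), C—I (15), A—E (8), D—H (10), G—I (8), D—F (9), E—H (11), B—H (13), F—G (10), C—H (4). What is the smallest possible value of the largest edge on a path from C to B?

A few of the C→B routes:
C → H → D → B: max(4, 10, 4) = 10
C → H → E → D → B: max(4, 11, 7, 4) = 11
C → H → E → D → F → B: max(4, 11, 7, 9, 5) = 11
C → H → D → F → B: max(4, 10, 9, 5) = 10
C → H → B: max(4, 13) = 13
Best route has worst link 10.

10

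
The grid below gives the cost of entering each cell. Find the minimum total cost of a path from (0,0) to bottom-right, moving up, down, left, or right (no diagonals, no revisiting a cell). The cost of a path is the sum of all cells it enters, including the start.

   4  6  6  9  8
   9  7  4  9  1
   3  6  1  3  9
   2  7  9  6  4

Cheapest: [0,0] → [0,1] → [0,2] → [1,2] → [2,2] → [2,3] → [3,3] → [3,4]
  4 + 6 + 6 + 4 + 1 + 3 + 6 + 4 = 34

34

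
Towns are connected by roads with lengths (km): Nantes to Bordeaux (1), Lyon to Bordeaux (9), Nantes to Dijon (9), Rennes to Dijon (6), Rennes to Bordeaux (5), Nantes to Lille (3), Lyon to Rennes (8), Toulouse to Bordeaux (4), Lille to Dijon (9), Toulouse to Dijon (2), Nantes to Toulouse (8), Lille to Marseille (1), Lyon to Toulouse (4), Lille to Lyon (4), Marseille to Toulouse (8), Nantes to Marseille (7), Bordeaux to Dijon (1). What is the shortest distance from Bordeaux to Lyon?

7

Checking several routes:
Bordeaux -> Dijon -> Toulouse -> Lyon: 1 + 2 + 4 = 7
Bordeaux -> Lyon: 9
Bordeaux -> Toulouse -> Lyon: 4 + 4 = 8
Bordeaux -> Nantes -> Lille -> Lyon: 1 + 3 + 4 = 8
Shortest: 7 km.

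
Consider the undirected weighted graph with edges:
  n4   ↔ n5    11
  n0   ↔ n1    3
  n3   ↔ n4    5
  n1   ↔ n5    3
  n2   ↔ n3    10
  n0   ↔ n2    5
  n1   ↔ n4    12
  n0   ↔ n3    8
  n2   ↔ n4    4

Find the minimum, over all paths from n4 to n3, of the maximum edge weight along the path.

5

Some routes from n4 to n3:
n4 -> n2 -> n3: max(4, 10) = 10
n4 -> n5 -> n1 -> n0 -> n3: max(11, 3, 3, 8) = 11
n4 -> n1 -> n0 -> n2 -> n3: max(12, 3, 5, 10) = 12
n4 -> n5 -> n1 -> n0 -> n2 -> n3: max(11, 3, 3, 5, 10) = 11
n4 -> n2 -> n0 -> n3: max(4, 5, 8) = 8
n4 -> n3: max(5) = 5
Best route has worst link 5.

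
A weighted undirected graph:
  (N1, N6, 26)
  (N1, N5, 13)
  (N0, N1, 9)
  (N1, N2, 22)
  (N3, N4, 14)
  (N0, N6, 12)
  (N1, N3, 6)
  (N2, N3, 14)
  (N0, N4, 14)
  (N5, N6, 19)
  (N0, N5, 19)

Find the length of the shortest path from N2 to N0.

29

Checking several routes:
N2 → N3 → N4 → N0: 14 + 14 + 14 = 42
N2 → N3 → N1 → N0: 14 + 6 + 9 = 29
N2 → N1 → N0: 22 + 9 = 31
Best route has total 29.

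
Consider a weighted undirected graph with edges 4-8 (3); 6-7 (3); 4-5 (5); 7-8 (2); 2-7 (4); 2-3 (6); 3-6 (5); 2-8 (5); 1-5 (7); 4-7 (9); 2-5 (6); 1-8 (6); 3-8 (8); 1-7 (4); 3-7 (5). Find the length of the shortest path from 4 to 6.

Some routes from 4 to 6:
4 -> 8 -> 7 -> 6: 3 + 2 + 3 = 8
4 -> 8 -> 3 -> 6: 3 + 8 + 5 = 16
4 -> 8 -> 1 -> 7 -> 6: 3 + 6 + 4 + 3 = 16
4 -> 8 -> 2 -> 7 -> 6: 3 + 5 + 4 + 3 = 15
4 -> 7 -> 6: 9 + 3 = 12
4 -> 8 -> 7 -> 3 -> 6: 3 + 2 + 5 + 5 = 15
Shortest: 8.

8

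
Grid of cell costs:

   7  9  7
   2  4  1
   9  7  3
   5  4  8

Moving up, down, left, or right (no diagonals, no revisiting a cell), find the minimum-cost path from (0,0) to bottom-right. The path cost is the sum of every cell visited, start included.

25

Best path: r0c0 → r1c0 → r1c1 → r1c2 → r2c2 → r3c2
Cost: 7 + 2 + 4 + 1 + 3 + 8 = 25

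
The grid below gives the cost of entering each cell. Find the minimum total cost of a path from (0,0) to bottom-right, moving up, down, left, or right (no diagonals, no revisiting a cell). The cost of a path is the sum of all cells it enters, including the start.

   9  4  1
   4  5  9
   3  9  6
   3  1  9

29

Take [0,0] -> [1,0] -> [2,0] -> [3,0] -> [3,1] -> [3,2] for a total of 9 + 4 + 3 + 3 + 1 + 9 = 29.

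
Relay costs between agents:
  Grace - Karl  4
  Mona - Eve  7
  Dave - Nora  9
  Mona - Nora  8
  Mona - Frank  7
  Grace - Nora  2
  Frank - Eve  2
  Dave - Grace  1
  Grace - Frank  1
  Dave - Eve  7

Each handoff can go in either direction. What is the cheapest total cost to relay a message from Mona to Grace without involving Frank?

10

A few of the Mona→Grace routes:
Mona -> Nora -> Dave -> Grace: 8 + 9 + 1 = 18
Mona -> Nora -> Grace: 8 + 2 = 10
Mona -> Eve -> Dave -> Grace: 7 + 7 + 1 = 15
Best route has total 10.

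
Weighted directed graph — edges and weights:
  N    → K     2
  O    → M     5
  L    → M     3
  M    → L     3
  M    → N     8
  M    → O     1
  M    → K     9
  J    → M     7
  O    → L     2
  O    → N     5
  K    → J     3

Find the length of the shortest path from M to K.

Candidate routes:
M - O - N - K: 1 + 5 + 2 = 8
M - K: 9
M - N - K: 8 + 2 = 10
Shortest: 8.

8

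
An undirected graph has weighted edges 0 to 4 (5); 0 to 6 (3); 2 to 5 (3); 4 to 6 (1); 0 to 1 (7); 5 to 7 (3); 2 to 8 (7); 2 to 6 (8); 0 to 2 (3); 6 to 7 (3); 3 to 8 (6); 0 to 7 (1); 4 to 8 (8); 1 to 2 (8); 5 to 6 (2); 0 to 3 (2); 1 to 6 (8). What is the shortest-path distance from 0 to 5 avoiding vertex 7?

5

Comparing a few candidate routes:
0→2→6→5: 3 + 8 + 2 = 13
0→6→5: 3 + 2 = 5
0→4→6→5: 5 + 1 + 2 = 8
0→2→5: 3 + 3 = 6
Shortest: 5.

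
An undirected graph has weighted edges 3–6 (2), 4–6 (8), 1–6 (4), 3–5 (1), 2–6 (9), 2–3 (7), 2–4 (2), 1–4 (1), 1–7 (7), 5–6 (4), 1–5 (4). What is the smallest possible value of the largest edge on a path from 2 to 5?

Some routes from 2 to 5:
2→4→1→6→5: max(2, 1, 4, 4) = 4
2→3→5: max(7, 1) = 7
2→4→1→6→3→5: max(2, 1, 4, 2, 1) = 4
2→4→1→5: max(2, 1, 4) = 4
Smallest bottleneck: 4.

4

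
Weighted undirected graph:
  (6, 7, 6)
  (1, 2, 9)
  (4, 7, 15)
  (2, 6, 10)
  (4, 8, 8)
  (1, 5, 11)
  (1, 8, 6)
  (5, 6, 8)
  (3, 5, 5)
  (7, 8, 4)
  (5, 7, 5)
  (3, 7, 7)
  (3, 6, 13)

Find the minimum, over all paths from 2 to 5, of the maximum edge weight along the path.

Comparing a few candidate routes:
2 - 6 - 5: max(10, 8) = 10
2 - 1 - 8 - 7 - 6 - 5: max(9, 6, 4, 6, 8) = 9
2 - 1 - 8 - 7 - 3 - 5: max(9, 6, 4, 7, 5) = 9
2 - 1 - 8 - 7 - 5: max(9, 6, 4, 5) = 9
2 - 6 - 7 - 5: max(10, 6, 5) = 10
Best route has worst link 9.

9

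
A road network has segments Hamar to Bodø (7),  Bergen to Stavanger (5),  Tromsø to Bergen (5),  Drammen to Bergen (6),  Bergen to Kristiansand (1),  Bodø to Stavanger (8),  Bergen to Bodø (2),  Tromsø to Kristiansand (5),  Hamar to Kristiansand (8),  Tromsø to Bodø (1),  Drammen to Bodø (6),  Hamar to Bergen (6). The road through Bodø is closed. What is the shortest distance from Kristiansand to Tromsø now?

Routes from Kristiansand to Tromsø avoiding Bodø:
Kristiansand→Hamar→Bergen→Tromsø: 8 + 6 + 5 = 19
Kristiansand→Bergen→Tromsø: 1 + 5 = 6
Kristiansand→Tromsø: 5
The minimum is 5.

5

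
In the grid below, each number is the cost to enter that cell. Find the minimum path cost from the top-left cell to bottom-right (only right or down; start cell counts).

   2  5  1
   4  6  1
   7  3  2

Cheapest: r0c0 -> r0c1 -> r0c2 -> r1c2 -> r2c2
  2 + 5 + 1 + 1 + 2 = 11

11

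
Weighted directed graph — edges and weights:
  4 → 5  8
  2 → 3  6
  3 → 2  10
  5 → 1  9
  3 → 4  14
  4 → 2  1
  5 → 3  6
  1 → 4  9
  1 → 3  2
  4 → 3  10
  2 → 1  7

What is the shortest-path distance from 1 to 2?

Paths from 1 to 2:
1-4-3-2: 9 + 10 + 10 = 29
1-4-2: 9 + 1 = 10
1-4-5-3-2: 9 + 8 + 6 + 10 = 33
1-3-4-2: 2 + 14 + 1 = 17
1-3-2: 2 + 10 = 12
Shortest: 10.

10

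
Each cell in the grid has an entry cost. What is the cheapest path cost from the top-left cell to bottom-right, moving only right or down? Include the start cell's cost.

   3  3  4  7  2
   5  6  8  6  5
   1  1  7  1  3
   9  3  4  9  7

Path (0,0)→(1,0)→(2,0)→(2,1)→(2,2)→(2,3)→(2,4)→(3,4): 3 + 5 + 1 + 1 + 7 + 1 + 3 + 7 = 28.
For comparison, the top-then-right route costs 34.

28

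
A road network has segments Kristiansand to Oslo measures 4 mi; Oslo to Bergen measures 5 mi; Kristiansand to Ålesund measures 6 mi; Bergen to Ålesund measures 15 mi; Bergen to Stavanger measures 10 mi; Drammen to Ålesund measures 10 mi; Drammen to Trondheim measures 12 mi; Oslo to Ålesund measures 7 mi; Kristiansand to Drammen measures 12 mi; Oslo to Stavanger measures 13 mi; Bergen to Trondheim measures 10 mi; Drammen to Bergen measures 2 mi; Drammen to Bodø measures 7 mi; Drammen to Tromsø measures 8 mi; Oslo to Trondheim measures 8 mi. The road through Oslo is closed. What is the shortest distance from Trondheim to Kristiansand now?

24

Comparing a few candidate routes:
Trondheim→Drammen→Ålesund→Kristiansand: 12 + 10 + 6 = 28
Trondheim→Bergen→Drammen→Ålesund→Kristiansand: 10 + 2 + 10 + 6 = 28
Trondheim→Bergen→Drammen→Kristiansand: 10 + 2 + 12 = 24
Trondheim→Drammen→Kristiansand: 12 + 12 = 24
Best route has total 24 mi.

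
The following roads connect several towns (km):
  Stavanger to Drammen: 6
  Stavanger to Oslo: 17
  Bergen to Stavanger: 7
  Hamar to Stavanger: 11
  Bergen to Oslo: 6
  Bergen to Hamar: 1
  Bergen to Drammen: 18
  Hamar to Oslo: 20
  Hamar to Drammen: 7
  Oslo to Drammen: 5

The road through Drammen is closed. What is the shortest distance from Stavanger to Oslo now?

Paths from Stavanger to Oslo avoiding Drammen:
Stavanger -> Hamar -> Bergen -> Oslo: 11 + 1 + 6 = 18
Stavanger -> Bergen -> Oslo: 7 + 6 = 13
Stavanger -> Hamar -> Oslo: 11 + 20 = 31
Stavanger -> Bergen -> Hamar -> Oslo: 7 + 1 + 20 = 28
Stavanger -> Oslo: 17
Shortest: 13 km.

13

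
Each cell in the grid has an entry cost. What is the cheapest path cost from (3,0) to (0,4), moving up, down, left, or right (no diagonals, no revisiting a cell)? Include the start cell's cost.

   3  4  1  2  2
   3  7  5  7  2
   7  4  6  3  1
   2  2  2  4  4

18

Path (3,0) -> (3,1) -> (3,2) -> (3,3) -> (2,3) -> (2,4) -> (1,4) -> (0,4): 2 + 2 + 2 + 4 + 3 + 1 + 2 + 2 = 18.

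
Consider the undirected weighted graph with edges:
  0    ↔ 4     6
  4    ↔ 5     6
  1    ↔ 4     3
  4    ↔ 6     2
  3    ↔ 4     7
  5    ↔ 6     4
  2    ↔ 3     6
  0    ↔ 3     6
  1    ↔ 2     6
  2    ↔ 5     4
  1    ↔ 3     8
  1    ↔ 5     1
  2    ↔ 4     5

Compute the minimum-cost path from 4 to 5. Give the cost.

Some routes from 4 to 5:
4→5: 6
4→1→5: 3 + 1 = 4
4→2→5: 5 + 4 = 9
4→6→5: 2 + 4 = 6
Best route has total 4.

4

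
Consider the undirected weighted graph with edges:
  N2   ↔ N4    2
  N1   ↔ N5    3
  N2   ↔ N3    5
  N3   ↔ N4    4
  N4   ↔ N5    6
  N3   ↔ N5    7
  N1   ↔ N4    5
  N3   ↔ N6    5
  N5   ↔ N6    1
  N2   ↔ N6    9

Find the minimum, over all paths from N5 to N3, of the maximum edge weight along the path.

5

Checking several routes:
N5 - N4 - N2 - N3: max(6, 2, 5) = 6
N5 - N3: max(7) = 7
N5 - N4 - N3: max(6, 4) = 6
N5 - N1 - N4 - N2 - N3: max(3, 5, 2, 5) = 5
N5 - N1 - N4 - N3: max(3, 5, 4) = 5
N5 - N6 - N3: max(1, 5) = 5
The minimum achievable maximum is 5.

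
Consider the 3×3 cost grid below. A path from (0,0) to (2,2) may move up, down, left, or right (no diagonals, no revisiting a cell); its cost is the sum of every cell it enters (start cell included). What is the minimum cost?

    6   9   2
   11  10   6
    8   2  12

35

One optimal route is (0,0) (0,1) (0,2) (1,2) (2,2).
Its cost is 6 + 9 + 2 + 6 + 12 = 35.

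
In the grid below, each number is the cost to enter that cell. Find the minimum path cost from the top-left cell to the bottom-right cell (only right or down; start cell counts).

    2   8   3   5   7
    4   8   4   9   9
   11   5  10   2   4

Cheapest: (0,0) → (0,1) → (0,2) → (1,2) → (1,3) → (2,3) → (2,4)
  2 + 8 + 3 + 4 + 9 + 2 + 4 = 32

32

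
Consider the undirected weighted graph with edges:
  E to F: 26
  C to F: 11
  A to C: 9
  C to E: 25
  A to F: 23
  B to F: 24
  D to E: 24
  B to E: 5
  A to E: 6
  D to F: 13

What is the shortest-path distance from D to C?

A few of the D→C routes:
D - F - A - C: 13 + 23 + 9 = 45
D - E - A - C: 24 + 6 + 9 = 39
D - E - C: 24 + 25 = 49
D - F - C: 13 + 11 = 24
The minimum is 24.

24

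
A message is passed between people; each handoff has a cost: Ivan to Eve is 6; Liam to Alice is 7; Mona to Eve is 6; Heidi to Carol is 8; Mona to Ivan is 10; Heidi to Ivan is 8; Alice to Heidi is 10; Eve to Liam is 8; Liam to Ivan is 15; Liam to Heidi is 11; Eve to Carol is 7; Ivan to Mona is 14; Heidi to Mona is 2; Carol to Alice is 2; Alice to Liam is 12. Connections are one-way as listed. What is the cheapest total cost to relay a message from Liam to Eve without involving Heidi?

21

Routes from Liam to Eve avoiding Heidi:
Liam→Ivan→Mona→Eve: 15 + 14 + 6 = 35
Liam→Ivan→Eve: 15 + 6 = 21
The minimum is 21.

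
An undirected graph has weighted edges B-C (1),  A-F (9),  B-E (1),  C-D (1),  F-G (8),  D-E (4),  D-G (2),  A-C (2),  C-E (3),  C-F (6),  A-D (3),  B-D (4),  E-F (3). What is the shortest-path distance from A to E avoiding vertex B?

Checking several routes:
A-F-E: 9 + 3 = 12
A-C-E: 2 + 3 = 5
A-C-F-E: 2 + 6 + 3 = 11
A-D-E: 3 + 4 = 7
A-C-D-E: 2 + 1 + 4 = 7
A-D-C-E: 3 + 1 + 3 = 7
Shortest: 5.

5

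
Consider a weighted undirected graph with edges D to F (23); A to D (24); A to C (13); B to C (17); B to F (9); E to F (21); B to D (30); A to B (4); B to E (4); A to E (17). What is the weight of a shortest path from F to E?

A few of the F→E routes:
F→B→C→A→E: 9 + 17 + 13 + 17 = 56
F→B→A→E: 9 + 4 + 17 = 30
F→D→A→B→E: 23 + 24 + 4 + 4 = 55
F→E: 21
F→B→E: 9 + 4 = 13
Shortest: 13.

13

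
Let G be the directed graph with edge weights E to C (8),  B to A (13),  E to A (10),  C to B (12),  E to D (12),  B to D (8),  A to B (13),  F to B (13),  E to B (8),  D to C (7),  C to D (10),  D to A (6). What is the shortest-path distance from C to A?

Candidate routes:
C -> B -> D -> A: 12 + 8 + 6 = 26
C -> B -> A: 12 + 13 = 25
C -> D -> A: 10 + 6 = 16
Shortest: 16.

16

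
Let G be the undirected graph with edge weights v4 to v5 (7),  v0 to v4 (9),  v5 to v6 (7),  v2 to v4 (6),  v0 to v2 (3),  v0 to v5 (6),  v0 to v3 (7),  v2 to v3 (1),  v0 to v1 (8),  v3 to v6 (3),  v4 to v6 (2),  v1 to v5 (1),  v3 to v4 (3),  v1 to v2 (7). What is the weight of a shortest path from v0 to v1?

7

Comparing a few candidate routes:
v0 -> v2 -> v1: 3 + 7 = 10
v0 -> v1: 8
v0 -> v5 -> v1: 6 + 1 = 7
The minimum is 7.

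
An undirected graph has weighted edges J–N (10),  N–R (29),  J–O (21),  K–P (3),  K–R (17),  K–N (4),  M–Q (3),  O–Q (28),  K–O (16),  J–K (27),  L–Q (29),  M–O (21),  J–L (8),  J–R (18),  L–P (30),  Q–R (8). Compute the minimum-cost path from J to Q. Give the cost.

A few of the J→Q routes:
J → L → Q: 8 + 29 = 37
J → N → R → Q: 10 + 29 + 8 = 47
J → R → Q: 18 + 8 = 26
J → O → M → Q: 21 + 21 + 3 = 45
J → N → K → R → Q: 10 + 4 + 17 + 8 = 39
Best route has total 26.

26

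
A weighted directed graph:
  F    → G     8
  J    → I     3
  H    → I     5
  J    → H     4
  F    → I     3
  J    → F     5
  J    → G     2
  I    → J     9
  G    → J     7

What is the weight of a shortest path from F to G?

Routes from F to G:
F - I - J - G: 3 + 9 + 2 = 14
F - G: 8
Best route has total 8.

8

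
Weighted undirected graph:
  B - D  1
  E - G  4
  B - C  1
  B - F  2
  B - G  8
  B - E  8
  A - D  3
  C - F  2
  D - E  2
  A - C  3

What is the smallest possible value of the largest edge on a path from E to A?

3

A few of the E→A routes:
E→D→B→C→A: max(2, 1, 1, 3) = 3
E→D→A: max(2, 3) = 3
E→G→B→D→A: max(4, 8, 1, 3) = 8
E→G→B→F→C→A: max(4, 8, 2, 2, 3) = 8
E→D→B→F→C→A: max(2, 1, 2, 2, 3) = 3
Smallest bottleneck: 3.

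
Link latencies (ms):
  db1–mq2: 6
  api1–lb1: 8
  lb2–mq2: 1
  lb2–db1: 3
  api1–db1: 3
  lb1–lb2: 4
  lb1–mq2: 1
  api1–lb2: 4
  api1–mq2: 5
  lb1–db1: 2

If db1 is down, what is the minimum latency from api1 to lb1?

6

A few of the api1→lb1 routes:
api1-lb2-mq2-lb1: 4 + 1 + 1 = 6
api1-mq2-lb1: 5 + 1 = 6
api1-lb1: 8
Best route has total 6 ms.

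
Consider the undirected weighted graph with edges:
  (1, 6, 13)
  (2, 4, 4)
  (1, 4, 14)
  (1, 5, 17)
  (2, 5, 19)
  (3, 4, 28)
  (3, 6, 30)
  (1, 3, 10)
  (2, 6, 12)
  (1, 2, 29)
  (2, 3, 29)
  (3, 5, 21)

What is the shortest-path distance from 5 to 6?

Comparing a few candidate routes:
5 -> 1 -> 4 -> 2 -> 6: 17 + 14 + 4 + 12 = 47
5 -> 2 -> 4 -> 1 -> 6: 19 + 4 + 14 + 13 = 50
5 -> 1 -> 6: 17 + 13 = 30
5 -> 3 -> 6: 21 + 30 = 51
5 -> 3 -> 1 -> 6: 21 + 10 + 13 = 44
5 -> 2 -> 6: 19 + 12 = 31
The minimum is 30.

30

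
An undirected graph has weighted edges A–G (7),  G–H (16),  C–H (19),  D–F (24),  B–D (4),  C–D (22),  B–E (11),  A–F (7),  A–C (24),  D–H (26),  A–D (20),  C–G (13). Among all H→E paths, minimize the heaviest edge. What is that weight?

20

Some routes from H to E:
H - C - G - A - D - B - E: max(19, 13, 7, 20, 4, 11) = 20
H - G - A - D - B - E: max(16, 7, 20, 4, 11) = 20
H - C - D - B - E: max(19, 22, 4, 11) = 22
H - C - A - D - B - E: max(19, 24, 20, 4, 11) = 24
H - G - C - D - B - E: max(16, 13, 22, 4, 11) = 22
H - C - G - A - F - D - B - E: max(19, 13, 7, 7, 24, 4, 11) = 24
The minimum achievable maximum is 20.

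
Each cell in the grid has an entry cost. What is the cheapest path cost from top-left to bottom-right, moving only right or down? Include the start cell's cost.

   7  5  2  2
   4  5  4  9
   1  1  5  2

20

Best path: [0,0] [1,0] [2,0] [2,1] [2,2] [2,3]
Cost: 7 + 4 + 1 + 1 + 5 + 2 = 20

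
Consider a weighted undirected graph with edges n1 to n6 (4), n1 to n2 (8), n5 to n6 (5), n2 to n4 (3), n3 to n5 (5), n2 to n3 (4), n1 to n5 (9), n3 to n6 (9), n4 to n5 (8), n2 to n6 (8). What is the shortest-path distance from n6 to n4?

11

A few of the n6→n4 routes:
n6-n2-n4: 8 + 3 = 11
n6-n3-n2-n4: 9 + 4 + 3 = 16
n6-n5-n4: 5 + 8 = 13
n6-n1-n2-n4: 4 + 8 + 3 = 15
n6-n5-n3-n2-n4: 5 + 5 + 4 + 3 = 17
Shortest: 11.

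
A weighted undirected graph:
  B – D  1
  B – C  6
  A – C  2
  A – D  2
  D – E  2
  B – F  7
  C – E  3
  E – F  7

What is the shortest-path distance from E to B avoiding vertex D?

9

Candidate routes:
E-C-B: 3 + 6 = 9
E-F-B: 7 + 7 = 14
Shortest: 9.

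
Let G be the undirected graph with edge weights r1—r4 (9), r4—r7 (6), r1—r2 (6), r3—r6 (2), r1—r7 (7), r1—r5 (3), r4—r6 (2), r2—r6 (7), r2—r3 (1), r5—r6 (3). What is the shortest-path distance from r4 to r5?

5

Comparing a few candidate routes:
r4-r6-r5: 2 + 3 = 5
r4-r1-r5: 9 + 3 = 12
r4-r6-r3-r2-r1-r5: 2 + 2 + 1 + 6 + 3 = 14
r4-r7-r1-r5: 6 + 7 + 3 = 16
r4-r6-r2-r1-r5: 2 + 7 + 6 + 3 = 18
Shortest: 5.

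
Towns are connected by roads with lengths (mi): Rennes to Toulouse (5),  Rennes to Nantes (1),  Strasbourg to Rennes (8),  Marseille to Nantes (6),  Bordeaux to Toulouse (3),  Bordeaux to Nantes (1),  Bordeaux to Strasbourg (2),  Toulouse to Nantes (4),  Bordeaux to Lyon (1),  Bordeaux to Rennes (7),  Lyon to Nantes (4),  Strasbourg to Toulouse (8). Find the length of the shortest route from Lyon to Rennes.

Comparing a few candidate routes:
Lyon-Nantes-Rennes: 4 + 1 = 5
Lyon-Bordeaux-Rennes: 1 + 7 = 8
Lyon-Bordeaux-Toulouse-Nantes-Rennes: 1 + 3 + 4 + 1 = 9
Lyon-Bordeaux-Nantes-Rennes: 1 + 1 + 1 = 3
Lyon-Bordeaux-Toulouse-Rennes: 1 + 3 + 5 = 9
Best route has total 3 mi.

3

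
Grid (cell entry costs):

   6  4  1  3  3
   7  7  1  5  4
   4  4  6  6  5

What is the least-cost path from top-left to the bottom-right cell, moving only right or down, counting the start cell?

26

Cheapest: (0,0)→(0,1)→(0,2)→(0,3)→(0,4)→(1,4)→(2,4)
  6 + 4 + 1 + 3 + 3 + 4 + 5 = 26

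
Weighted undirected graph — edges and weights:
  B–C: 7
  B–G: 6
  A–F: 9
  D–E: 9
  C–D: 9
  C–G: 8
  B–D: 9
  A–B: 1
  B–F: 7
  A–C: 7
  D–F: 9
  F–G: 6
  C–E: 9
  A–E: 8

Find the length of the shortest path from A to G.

Checking several routes:
A→B→F→G: 1 + 7 + 6 = 14
A→F→G: 9 + 6 = 15
A→B→G: 1 + 6 = 7
A→C→G: 7 + 8 = 15
A→B→C→G: 1 + 7 + 8 = 16
Best route has total 7.

7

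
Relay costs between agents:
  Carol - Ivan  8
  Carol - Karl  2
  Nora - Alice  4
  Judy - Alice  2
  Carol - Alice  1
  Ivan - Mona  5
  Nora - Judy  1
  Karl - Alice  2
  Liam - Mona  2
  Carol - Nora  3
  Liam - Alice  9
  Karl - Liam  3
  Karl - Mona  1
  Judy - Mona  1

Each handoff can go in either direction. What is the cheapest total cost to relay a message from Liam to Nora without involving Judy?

Comparing a few candidate routes:
Liam-Karl-Alice-Nora: 3 + 2 + 4 = 9
Liam-Mona-Karl-Alice-Nora: 2 + 1 + 2 + 4 = 9
Liam-Karl-Carol-Nora: 3 + 2 + 3 = 8
Liam-Mona-Karl-Alice-Carol-Nora: 2 + 1 + 2 + 1 + 3 = 9
Liam-Mona-Karl-Carol-Nora: 2 + 1 + 2 + 3 = 8
Best route has total 8.

8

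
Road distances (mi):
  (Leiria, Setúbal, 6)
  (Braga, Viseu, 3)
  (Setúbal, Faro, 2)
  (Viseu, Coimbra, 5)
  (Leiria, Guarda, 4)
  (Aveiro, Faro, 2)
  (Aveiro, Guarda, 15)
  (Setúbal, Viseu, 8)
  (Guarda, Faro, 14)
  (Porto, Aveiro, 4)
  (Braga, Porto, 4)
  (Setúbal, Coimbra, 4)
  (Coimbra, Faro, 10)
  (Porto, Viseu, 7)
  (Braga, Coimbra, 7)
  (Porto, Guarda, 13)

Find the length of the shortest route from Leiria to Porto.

Checking several routes:
Leiria → Setúbal → Faro → Aveiro → Porto: 6 + 2 + 2 + 4 = 14
Leiria → Setúbal → Viseu → Porto: 6 + 8 + 7 = 21
Leiria → Setúbal → Viseu → Braga → Porto: 6 + 8 + 3 + 4 = 21
Leiria → Guarda → Porto: 4 + 13 = 17
Best route has total 14 mi.

14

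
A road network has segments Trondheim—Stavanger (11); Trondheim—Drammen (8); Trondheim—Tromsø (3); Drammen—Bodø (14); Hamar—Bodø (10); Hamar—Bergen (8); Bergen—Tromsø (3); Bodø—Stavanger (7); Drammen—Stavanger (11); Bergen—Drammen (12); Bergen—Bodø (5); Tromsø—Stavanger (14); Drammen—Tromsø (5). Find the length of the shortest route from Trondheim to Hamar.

Comparing a few candidate routes:
Trondheim -> Drammen -> Tromsø -> Bergen -> Hamar: 8 + 5 + 3 + 8 = 24
Trondheim -> Tromsø -> Bergen -> Bodø -> Hamar: 3 + 3 + 5 + 10 = 21
Trondheim -> Stavanger -> Bodø -> Hamar: 11 + 7 + 10 = 28
Trondheim -> Tromsø -> Bergen -> Hamar: 3 + 3 + 8 = 14
The minimum is 14.

14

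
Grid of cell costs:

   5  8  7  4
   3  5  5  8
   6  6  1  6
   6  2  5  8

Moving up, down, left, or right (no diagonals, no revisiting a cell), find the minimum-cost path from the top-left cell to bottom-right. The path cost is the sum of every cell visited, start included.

32

Cheapest: (0,0) (1,0) (1,1) (1,2) (2,2) (3,2) (3,3)
  5 + 3 + 5 + 5 + 1 + 5 + 8 = 32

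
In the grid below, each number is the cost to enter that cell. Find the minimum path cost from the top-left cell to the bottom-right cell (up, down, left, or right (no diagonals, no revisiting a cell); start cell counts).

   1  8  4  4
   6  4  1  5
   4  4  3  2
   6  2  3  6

One optimal route is r0c0 -> r1c0 -> r1c1 -> r1c2 -> r2c2 -> r2c3 -> r3c3.
Its cost is 1 + 6 + 4 + 1 + 3 + 2 + 6 = 23.

23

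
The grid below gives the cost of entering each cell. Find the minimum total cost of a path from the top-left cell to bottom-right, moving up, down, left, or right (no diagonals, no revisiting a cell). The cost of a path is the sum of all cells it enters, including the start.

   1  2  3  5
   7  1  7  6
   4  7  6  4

Take [0,0] → [0,1] → [0,2] → [0,3] → [1,3] → [2,3] for a total of 1 + 2 + 3 + 5 + 6 + 4 = 21.

21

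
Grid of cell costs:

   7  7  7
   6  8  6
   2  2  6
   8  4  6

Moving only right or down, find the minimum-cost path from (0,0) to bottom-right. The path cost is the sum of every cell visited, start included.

Take [0,0] → [1,0] → [2,0] → [2,1] → [3,1] → [3,2] for a total of 7 + 6 + 2 + 2 + 4 + 6 = 27.
For comparison, the top-then-right route costs 39.

27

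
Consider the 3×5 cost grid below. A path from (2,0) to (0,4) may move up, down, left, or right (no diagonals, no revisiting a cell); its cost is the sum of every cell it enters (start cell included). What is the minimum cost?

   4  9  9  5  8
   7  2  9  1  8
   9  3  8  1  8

35

Take (2,0) → (2,1) → (2,2) → (2,3) → (1,3) → (0,3) → (0,4) for a total of 9 + 3 + 8 + 1 + 1 + 5 + 8 = 35.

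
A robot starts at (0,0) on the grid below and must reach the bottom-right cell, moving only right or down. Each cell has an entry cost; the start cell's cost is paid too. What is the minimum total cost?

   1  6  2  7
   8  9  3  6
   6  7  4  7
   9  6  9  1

24

Best path: [0,0] -> [0,1] -> [0,2] -> [1,2] -> [2,2] -> [2,3] -> [3,3]
Cost: 1 + 6 + 2 + 3 + 4 + 7 + 1 = 24
For comparison, the top-then-right route costs 30.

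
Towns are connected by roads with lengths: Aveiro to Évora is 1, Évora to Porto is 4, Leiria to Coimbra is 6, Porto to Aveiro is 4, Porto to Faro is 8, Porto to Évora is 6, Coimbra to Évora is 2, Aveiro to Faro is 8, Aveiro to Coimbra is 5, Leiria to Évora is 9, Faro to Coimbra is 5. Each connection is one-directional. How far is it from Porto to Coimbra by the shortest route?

9

Routes from Porto to Coimbra:
Porto - Aveiro - Faro - Coimbra: 4 + 8 + 5 = 17
Porto - Faro - Coimbra: 8 + 5 = 13
Porto - Aveiro - Coimbra: 4 + 5 = 9
Best route has total 9.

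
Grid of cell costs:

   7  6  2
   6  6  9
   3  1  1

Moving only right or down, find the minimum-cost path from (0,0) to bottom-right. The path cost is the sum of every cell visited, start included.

Best path: (0,0)→(1,0)→(2,0)→(2,1)→(2,2)
Cost: 7 + 6 + 3 + 1 + 1 = 18
For comparison, the top-then-right route costs 25.

18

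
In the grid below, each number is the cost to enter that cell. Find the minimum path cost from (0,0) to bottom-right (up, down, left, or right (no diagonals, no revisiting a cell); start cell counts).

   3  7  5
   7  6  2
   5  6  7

24

Best path: (0,0) (0,1) (0,2) (1,2) (2,2)
Cost: 3 + 7 + 5 + 2 + 7 = 24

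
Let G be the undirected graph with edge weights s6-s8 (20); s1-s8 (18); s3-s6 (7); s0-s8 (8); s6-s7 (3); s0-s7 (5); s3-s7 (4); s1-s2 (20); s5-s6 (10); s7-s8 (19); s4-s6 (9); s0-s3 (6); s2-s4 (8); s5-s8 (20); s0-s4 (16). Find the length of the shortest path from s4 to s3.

16

Comparing a few candidate routes:
s4 → s6 → s7 → s3: 9 + 3 + 4 = 16
s4 → s0 → s7 → s3: 16 + 5 + 4 = 25
s4 → s6 → s3: 9 + 7 = 16
s4 → s6 → s7 → s0 → s3: 9 + 3 + 5 + 6 = 23
s4 → s0 → s3: 16 + 6 = 22
Best route has total 16.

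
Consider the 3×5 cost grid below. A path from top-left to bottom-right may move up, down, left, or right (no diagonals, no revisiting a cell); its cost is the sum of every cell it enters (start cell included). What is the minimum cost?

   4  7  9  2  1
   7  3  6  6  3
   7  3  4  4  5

30

Path r0c0→r0c1→r1c1→r2c1→r2c2→r2c3→r2c4: 4 + 7 + 3 + 3 + 4 + 4 + 5 = 30.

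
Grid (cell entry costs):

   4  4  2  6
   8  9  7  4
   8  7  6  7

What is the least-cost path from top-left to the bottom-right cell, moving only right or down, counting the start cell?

Take r0c0→r0c1→r0c2→r0c3→r1c3→r2c3 for a total of 4 + 4 + 2 + 6 + 4 + 7 = 27.

27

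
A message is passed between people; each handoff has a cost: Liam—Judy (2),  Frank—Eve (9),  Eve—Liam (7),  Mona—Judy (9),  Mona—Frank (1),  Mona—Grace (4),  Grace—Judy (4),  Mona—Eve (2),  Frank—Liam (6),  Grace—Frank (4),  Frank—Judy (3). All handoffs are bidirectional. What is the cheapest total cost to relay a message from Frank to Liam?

Comparing a few candidate routes:
Frank-Liam: 6
Frank-Grace-Judy-Liam: 4 + 4 + 2 = 10
Frank-Mona-Eve-Liam: 1 + 2 + 7 = 10
Frank-Judy-Liam: 3 + 2 = 5
The minimum is 5.

5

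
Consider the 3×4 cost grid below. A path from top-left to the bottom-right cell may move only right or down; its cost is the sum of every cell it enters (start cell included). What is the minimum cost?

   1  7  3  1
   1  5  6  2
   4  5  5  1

15

Take (0,0) → (0,1) → (0,2) → (0,3) → (1,3) → (2,3) for a total of 1 + 7 + 3 + 1 + 2 + 1 = 15.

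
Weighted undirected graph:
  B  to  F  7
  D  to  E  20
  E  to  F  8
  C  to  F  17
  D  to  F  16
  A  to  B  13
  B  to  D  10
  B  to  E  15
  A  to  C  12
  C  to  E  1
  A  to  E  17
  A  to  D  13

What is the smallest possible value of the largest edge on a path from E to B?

8

Some routes from E to B:
E - C - A - D - B: max(1, 12, 13, 10) = 13
E - F - B: max(8, 7) = 8
E - B: max(15) = 15
E - F - D - A - B: max(8, 16, 13, 13) = 16
E - C - A - B: max(1, 12, 13) = 13
E - F - D - B: max(8, 16, 10) = 16
Smallest bottleneck: 8.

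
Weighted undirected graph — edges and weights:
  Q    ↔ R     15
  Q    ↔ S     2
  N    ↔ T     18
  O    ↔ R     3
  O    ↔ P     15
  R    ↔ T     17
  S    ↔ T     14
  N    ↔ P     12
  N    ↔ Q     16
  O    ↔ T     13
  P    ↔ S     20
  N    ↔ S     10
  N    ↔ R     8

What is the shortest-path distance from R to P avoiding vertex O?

20

Checking several routes:
R→N→P: 8 + 12 = 20
R→Q→S→P: 15 + 2 + 20 = 37
R→Q→S→N→P: 15 + 2 + 10 + 12 = 39
R→N→S→P: 8 + 10 + 20 = 38
Shortest: 20.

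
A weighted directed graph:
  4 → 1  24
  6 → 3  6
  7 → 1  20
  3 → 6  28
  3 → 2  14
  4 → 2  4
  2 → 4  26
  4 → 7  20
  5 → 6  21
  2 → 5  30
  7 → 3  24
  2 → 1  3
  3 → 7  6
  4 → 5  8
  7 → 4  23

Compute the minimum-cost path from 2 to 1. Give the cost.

Candidate routes:
2→4→1: 26 + 24 = 50
2→4→5→6→3→7→1: 26 + 8 + 21 + 6 + 6 + 20 = 87
2→5→6→3→7→4→1: 30 + 21 + 6 + 6 + 23 + 24 = 110
2→4→7→1: 26 + 20 + 20 = 66
2→1: 3
2→5→6→3→7→1: 30 + 21 + 6 + 6 + 20 = 83
Best route has total 3.

3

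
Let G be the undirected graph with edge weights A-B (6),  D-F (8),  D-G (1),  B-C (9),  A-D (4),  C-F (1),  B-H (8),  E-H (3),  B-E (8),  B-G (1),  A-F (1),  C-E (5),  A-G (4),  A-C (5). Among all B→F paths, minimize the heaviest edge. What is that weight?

Checking several routes:
B → G → D → A → C → F: max(1, 1, 4, 5, 1) = 5
B → G → A → F: max(1, 4, 1) = 4
B → G → A → C → F: max(1, 4, 5, 1) = 5
B → G → D → A → F: max(1, 1, 4, 1) = 4
B → A → C → F: max(6, 5, 1) = 6
Best route has worst link 4.

4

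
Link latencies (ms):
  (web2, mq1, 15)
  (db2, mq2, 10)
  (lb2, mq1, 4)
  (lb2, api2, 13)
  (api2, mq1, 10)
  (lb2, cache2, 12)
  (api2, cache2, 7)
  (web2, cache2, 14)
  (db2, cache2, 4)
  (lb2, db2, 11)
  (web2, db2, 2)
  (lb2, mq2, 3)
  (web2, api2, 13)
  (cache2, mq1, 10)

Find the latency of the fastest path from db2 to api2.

Some routes from db2 to api2:
db2→web2→api2: 2 + 13 = 15
db2→cache2→api2: 4 + 7 = 11
db2→web2→cache2→api2: 2 + 14 + 7 = 23
Shortest: 11 ms.

11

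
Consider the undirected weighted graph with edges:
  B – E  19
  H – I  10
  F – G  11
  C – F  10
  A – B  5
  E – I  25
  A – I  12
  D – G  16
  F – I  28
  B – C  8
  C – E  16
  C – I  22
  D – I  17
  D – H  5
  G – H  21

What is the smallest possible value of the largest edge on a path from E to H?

Checking several routes:
E - C - F - G - D - H: max(16, 10, 11, 16, 5) = 16
E - C - B - A - I - H: max(16, 8, 5, 12, 10) = 16
E - C - B - A - I - D - H: max(16, 8, 5, 12, 17, 5) = 17
E - C - F - G - D - I - H: max(16, 10, 11, 16, 17, 10) = 17
Best route has worst link 16.

16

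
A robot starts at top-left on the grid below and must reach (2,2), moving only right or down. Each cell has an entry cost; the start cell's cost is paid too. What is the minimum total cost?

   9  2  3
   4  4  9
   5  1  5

21

Cheapest: (0,0) -> (0,1) -> (1,1) -> (2,1) -> (2,2)
  9 + 2 + 4 + 1 + 5 = 21
(Top row then right column would cost 28.)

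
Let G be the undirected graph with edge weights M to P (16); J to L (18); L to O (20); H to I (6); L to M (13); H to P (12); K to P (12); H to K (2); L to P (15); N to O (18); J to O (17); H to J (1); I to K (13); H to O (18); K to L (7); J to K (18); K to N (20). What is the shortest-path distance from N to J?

23

Some routes from N to J:
N→K→H→J: 20 + 2 + 1 = 23
N→K→I→H→J: 20 + 13 + 6 + 1 = 40
N→O→H→J: 18 + 18 + 1 = 37
N→K→J: 20 + 18 = 38
N→O→J: 18 + 17 = 35
The minimum is 23.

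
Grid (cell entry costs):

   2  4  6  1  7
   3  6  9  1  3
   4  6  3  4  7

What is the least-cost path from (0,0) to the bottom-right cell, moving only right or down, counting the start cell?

24

Cheapest: (0,0) (0,1) (0,2) (0,3) (1,3) (1,4) (2,4)
  2 + 4 + 6 + 1 + 1 + 3 + 7 = 24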